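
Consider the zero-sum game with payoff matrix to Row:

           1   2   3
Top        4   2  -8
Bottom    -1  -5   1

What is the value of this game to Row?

Row minima: Top → -8, Bottom → -5; maximin = -5.
Column maxima: 1 → 4, 2 → 2, 3 → 1; minimax = 1.
-5 ≠ 1, so there is no saddle point; optimal play is mixed.
1 is strictly dominated by 2 (it gives Row strictly more in every row), so Column never plays it.
On the remaining 2×2 (Top, Bottom vs 2, 3):
Let Row play Top with probability p. Expected payoff against 2: 2p + (-5)(1−p) = 7p − 5; against 3: (-8)p + 1(1−p) = −9p + 1.
Setting these equal: 7p − 5 = −9p + 1 ⇒ 16p = 6 ⇒ p = 3/8, and the value is (7)·(3/8) − 5 = -19/8.
For Column: with q = P(2), equating Top's and Bottom's payoffs gives 10q − 8 = −6q + 1 ⇒ q = 9/16.

-19/8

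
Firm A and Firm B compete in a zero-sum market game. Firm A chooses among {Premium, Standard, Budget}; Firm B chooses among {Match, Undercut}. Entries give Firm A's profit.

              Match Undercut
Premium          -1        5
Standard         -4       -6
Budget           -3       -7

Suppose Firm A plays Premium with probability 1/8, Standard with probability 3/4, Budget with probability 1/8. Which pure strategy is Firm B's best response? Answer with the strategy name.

Undercut

If Firm B plays Match, Firm A's expected payoff is (1/8)·(-1) + (3/4)·(-4) + (1/8)·(-3) = -7/2.
If Firm B plays Undercut, Firm A's expected payoff is (1/8)·5 + (3/4)·(-6) + (1/8)·(-7) = -19/4.
Firm B minimizes Firm A's payoff; the smallest is -19/4, so the best response is Undercut.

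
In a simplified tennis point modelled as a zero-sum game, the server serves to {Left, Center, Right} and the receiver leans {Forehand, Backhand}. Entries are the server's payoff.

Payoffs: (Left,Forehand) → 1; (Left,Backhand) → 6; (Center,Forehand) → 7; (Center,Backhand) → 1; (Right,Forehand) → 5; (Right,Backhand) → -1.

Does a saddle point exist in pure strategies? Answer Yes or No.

No

Row minima: Left → 1, Center → 1, Right → -1; maximin = 1.
Column maxima: Forehand → 7, Backhand → 6; minimax = 6.
1 ≠ 6, so no pure-strategy equilibrium exists.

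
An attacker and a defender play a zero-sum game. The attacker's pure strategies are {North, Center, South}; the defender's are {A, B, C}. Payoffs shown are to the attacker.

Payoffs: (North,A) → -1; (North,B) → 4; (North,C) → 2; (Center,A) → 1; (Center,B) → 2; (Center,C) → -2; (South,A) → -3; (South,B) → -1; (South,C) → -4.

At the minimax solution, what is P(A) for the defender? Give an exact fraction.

2/3

Row minima: North → -1, Center → -2, South → -4; maximin = -1.
Column maxima: A → 1, B → 4, C → 2; minimax = 1.
-1 ≠ 1, so there is no saddle point; optimal play is mixed.
South is strictly dominated by North, so the attacker never plays it.
B is strictly dominated by A (it gives the attacker strictly more in every row), so the defender never plays it.
On the remaining 2×2 (North, Center vs A, C):
Let the attacker play North with probability p. Expected payoff against A: (-1)p + 1(1−p) = −2p + 1; against C: 2p + (-2)(1−p) = 4p − 2.
Setting these equal: −2p + 1 = 4p − 2 ⇒ −6p = -3 ⇒ p = 1/2, and the value is (-2)·(1/2) + 1 = 0.
For the defender: with q = P(A), equating North's and Center's payoffs gives −3q + 2 = 3q − 2 ⇒ q = 2/3.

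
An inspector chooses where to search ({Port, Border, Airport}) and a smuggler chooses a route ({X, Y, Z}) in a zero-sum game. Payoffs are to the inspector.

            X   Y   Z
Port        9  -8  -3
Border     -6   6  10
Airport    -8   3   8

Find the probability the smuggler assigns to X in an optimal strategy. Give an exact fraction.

14/29

Row minima: Port → -8, Border → -6, Airport → -8; maximin = -6.
Column maxima: X → 9, Y → 6, Z → 10; minimax = 6.
-6 ≠ 6, so there is no saddle point; optimal play is mixed.
Airport is strictly dominated by Border, so the inspector never plays it.
Z is strictly dominated by Y (it gives the inspector strictly more in every row), so the smuggler never plays it.
On the remaining 2×2 (Port, Border vs X, Y):
Let the inspector play Port with probability p. Expected payoff against X: 9p + (-6)(1−p) = 15p − 6; against Y: (-8)p + 6(1−p) = −14p + 6.
Setting these equal: 15p − 6 = −14p + 6 ⇒ 29p = 12 ⇒ p = 12/29, and the value is (15)·(12/29) − 6 = 6/29.
For the smuggler: with q = P(X), equating Port's and Border's payoffs gives 17q − 8 = −12q + 6 ⇒ q = 14/29.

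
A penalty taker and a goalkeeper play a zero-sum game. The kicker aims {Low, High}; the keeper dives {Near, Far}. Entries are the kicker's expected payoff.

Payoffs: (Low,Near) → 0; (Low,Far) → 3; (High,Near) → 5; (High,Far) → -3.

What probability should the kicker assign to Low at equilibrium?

Row minima: Low → 0, High → -3; maximin = 0.
Column maxima: Near → 5, Far → 3; minimax = 3.
0 ≠ 3, so there is no saddle point; optimal play is mixed.
Let the kicker play Low with probability p. Expected payoff against Near: 0p + 5(1−p) = −5p + 5; against Far: 3p + (-3)(1−p) = 6p − 3.
Setting these equal: −5p + 5 = 6p − 3 ⇒ −11p = -8 ⇒ p = 8/11, and the value is (-5)·(8/11) + 5 = 15/11.
For the keeper: with q = P(Near), equating Low's and High's payoffs gives −3q + 3 = 8q − 3 ⇒ q = 6/11.

8/11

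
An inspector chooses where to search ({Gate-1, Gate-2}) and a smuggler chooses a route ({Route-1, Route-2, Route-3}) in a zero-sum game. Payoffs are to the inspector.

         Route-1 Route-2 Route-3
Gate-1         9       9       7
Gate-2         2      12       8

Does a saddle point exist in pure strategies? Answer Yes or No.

Row minima: Gate-1 → 7, Gate-2 → 2; maximin = 7.
Column maxima: Route-1 → 9, Route-2 → 12, Route-3 → 8; minimax = 8.
7 ≠ 8, so no pure-strategy equilibrium exists.

No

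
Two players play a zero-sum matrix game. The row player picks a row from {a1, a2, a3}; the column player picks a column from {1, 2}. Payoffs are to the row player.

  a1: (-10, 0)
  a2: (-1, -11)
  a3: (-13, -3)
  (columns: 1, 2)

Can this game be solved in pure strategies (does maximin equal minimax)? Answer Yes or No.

Row minima: a1 → -10, a2 → -11, a3 → -13; maximin = -10.
Column maxima: 1 → -1, 2 → 0; minimax = -1.
-10 ≠ -1, so no pure-strategy equilibrium exists.

No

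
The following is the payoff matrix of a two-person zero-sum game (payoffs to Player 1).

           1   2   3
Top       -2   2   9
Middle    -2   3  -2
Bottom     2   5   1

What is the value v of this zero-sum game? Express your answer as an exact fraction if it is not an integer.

Row minima: Top → -2, Middle → -2, Bottom → 1; maximin = 1.
Column maxima: 1 → 2, 2 → 5, 3 → 9; minimax = 2.
1 ≠ 2, so there is no saddle point; optimal play is mixed.
Middle is strictly dominated by Bottom, so Player 1 never plays it.
2 is strictly dominated by 1 (it gives Player 1 strictly more in every row), so Player 2 never plays it.
On the remaining 2×2 (Top, Bottom vs 1, 3):
Let Player 1 play Top with probability p. Expected payoff against 1: (-2)p + 2(1−p) = −4p + 2; against 3: 9p + 1(1−p) = 8p + 1.
Setting these equal: −4p + 2 = 8p + 1 ⇒ −12p = -1 ⇒ p = 1/12, and the value is (-4)·(1/12) + 2 = 5/3.
For Player 2: with q = P(1), equating Top's and Bottom's payoffs gives −11q + 9 = q + 1 ⇒ q = 2/3.

5/3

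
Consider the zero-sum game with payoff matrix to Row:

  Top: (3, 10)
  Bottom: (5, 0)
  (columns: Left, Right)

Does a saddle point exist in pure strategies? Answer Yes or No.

Row minima: Top → 3, Bottom → 0; maximin = 3.
Column maxima: Left → 5, Right → 10; minimax = 5.
3 ≠ 5, so no pure-strategy equilibrium exists.

No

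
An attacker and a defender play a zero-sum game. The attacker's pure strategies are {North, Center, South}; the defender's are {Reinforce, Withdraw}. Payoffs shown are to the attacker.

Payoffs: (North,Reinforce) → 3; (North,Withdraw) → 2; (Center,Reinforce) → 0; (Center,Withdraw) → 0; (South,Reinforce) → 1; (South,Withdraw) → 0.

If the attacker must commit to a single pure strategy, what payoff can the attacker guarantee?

2

Row minima: North → 2, Center → 0, South → 0.
The best of these is 2.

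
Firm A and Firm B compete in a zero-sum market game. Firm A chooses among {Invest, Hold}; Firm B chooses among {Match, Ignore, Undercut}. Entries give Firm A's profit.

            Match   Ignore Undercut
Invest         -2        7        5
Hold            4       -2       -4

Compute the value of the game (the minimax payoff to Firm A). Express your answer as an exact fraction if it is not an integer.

Row minima: Invest → -2, Hold → -4; maximin = -2.
Column maxima: Match → 4, Ignore → 7, Undercut → 5; minimax = 4.
-2 ≠ 4, so there is no saddle point; optimal play is mixed.
Ignore is strictly dominated by Undercut (it gives Firm A strictly more in every row), so Firm B never plays it.
On the remaining 2×2 (Invest, Hold vs Match, Undercut):
Let Firm A play Invest with probability p. Expected payoff against Match: (-2)p + 4(1−p) = −6p + 4; against Undercut: 5p + (-4)(1−p) = 9p − 4.
Setting these equal: −6p + 4 = 9p − 4 ⇒ −15p = -8 ⇒ p = 8/15, and the value is (-6)·(8/15) + 4 = 4/5.
For Firm B: with q = P(Match), equating Invest's and Hold's payoffs gives −7q + 5 = 8q − 4 ⇒ q = 3/5.

4/5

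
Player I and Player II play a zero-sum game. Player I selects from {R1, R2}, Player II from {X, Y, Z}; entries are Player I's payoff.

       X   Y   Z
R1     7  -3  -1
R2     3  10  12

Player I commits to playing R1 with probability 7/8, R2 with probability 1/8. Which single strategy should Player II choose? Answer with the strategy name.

Y

If Player II plays X, Player I's expected payoff is (7/8)·7 + (1/8)·3 = 13/2.
If Player II plays Y, Player I's expected payoff is (7/8)·(-3) + (1/8)·10 = -11/8.
If Player II plays Z, Player I's expected payoff is (7/8)·(-1) + (1/8)·12 = 5/8.
Player II minimizes Player I's payoff; the smallest is -11/8, so the best response is Y.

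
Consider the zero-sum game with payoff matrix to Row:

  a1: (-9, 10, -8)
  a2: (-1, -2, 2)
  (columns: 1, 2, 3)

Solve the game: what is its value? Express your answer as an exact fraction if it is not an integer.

Row minima: a1 → -9, a2 → -2; maximin = -2.
Column maxima: 1 → -1, 2 → 10, 3 → 2; minimax = -1.
-2 ≠ -1, so there is no saddle point; optimal play is mixed.
3 is strictly dominated by 1 (it gives Row strictly more in every row), so Column never plays it.
On the remaining 2×2 (a1, a2 vs 1, 2):
Let Row play a1 with probability p. Expected payoff against 1: (-9)p + (-1)(1−p) = −8p − 1; against 2: 10p + (-2)(1−p) = 12p − 2.
Setting these equal: −8p − 1 = 12p − 2 ⇒ −20p = -1 ⇒ p = 1/20, and the value is (-8)·(1/20) − 1 = -7/5.
For Column: with q = P(1), equating a1's and a2's payoffs gives −19q + 10 = q − 2 ⇒ q = 3/5.

-7/5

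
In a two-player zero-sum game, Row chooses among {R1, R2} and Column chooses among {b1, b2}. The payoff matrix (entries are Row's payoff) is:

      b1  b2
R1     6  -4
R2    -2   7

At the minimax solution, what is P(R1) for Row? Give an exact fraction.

9/19

Row minima: R1 → -4, R2 → -2; maximin = -2.
Column maxima: b1 → 6, b2 → 7; minimax = 6.
-2 ≠ 6, so there is no saddle point; optimal play is mixed.
Let Row play R1 with probability p. Expected payoff against b1: 6p + (-2)(1−p) = 8p − 2; against b2: (-4)p + 7(1−p) = −11p + 7.
Setting these equal: 8p − 2 = −11p + 7 ⇒ 19p = 9 ⇒ p = 9/19, and the value is (8)·(9/19) − 2 = 34/19.
For Column: with q = P(b1), equating R1's and R2's payoffs gives 10q − 4 = −9q + 7 ⇒ q = 11/19.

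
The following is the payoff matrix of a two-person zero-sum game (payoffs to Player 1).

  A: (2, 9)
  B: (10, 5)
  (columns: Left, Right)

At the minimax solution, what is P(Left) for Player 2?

1/3

Row minima: A → 2, B → 5; maximin = 5.
Column maxima: Left → 10, Right → 9; minimax = 9.
5 ≠ 9, so there is no saddle point; optimal play is mixed.
Let Player 1 play A with probability p. Expected payoff against Left: 2p + 10(1−p) = −8p + 10; against Right: 9p + 5(1−p) = 4p + 5.
Setting these equal: −8p + 10 = 4p + 5 ⇒ −12p = -5 ⇒ p = 5/12, and the value is (-8)·(5/12) + 10 = 20/3.
For Player 2: with q = P(Left), equating A's and B's payoffs gives −7q + 9 = 5q + 5 ⇒ q = 1/3.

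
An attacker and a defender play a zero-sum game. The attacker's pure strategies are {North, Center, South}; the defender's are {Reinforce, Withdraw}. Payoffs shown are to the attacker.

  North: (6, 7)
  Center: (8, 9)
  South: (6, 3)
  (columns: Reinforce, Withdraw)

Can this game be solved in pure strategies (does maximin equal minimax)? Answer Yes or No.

Row minima: North → 6, Center → 8, South → 3; maximin = 8.
Column maxima: Reinforce → 8, Withdraw → 9; minimax = 8.
maximin = minimax = 8, so a saddle point exists.

Yes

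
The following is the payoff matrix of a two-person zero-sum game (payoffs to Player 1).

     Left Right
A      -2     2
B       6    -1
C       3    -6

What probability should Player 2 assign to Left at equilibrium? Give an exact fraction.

Row minima: A → -2, B → -1, C → -6; maximin = -1.
Column maxima: Left → 6, Right → 2; minimax = 2.
-1 ≠ 2, so there is no saddle point; optimal play is mixed.
C is strictly dominated by B, so Player 1 never plays it.
On the remaining 2×2 (A, B vs Left, Right):
Let Player 1 play A with probability p. Expected payoff against Left: (-2)p + 6(1−p) = −8p + 6; against Right: 2p + (-1)(1−p) = 3p − 1.
Setting these equal: −8p + 6 = 3p − 1 ⇒ −11p = -7 ⇒ p = 7/11, and the value is (-8)·(7/11) + 6 = 10/11.
For Player 2: with q = P(Left), equating A's and B's payoffs gives −4q + 2 = 7q − 1 ⇒ q = 3/11.

3/11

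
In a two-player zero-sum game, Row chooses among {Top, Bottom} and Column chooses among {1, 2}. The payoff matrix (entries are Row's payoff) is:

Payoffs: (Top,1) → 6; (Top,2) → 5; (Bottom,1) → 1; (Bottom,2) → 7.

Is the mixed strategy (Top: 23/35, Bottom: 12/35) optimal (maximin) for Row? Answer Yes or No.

Against 1 this mix gives (23/35)·6 + (12/35)·1 = 30/7.
Against 2 this mix gives (23/35)·5 + (12/35)·7 = 199/35.
Column will play 1, holding Row to 30/7. Shifting weight toward the row that does better against 1 would raise this floor (the equalizing mix achieves 37/7 against both 1 and 2), so the proposed strategy is not optimal.

No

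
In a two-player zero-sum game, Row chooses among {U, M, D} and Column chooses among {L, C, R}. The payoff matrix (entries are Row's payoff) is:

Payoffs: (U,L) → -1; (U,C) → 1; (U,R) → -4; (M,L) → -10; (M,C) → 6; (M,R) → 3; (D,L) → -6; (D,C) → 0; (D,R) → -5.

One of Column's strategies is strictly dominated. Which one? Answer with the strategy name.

C

L holds Row's payoff strictly below C in every row: -1 < 1, -10 < 6, -6 < 0.
So C is strictly dominated for Column.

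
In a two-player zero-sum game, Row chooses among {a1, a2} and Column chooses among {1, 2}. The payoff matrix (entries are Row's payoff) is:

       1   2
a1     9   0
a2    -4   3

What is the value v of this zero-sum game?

Row minima: a1 → 0, a2 → -4; maximin = 0.
Column maxima: 1 → 9, 2 → 3; minimax = 3.
0 ≠ 3, so there is no saddle point; optimal play is mixed.
Let Row play a1 with probability p. Expected payoff against 1: 9p + (-4)(1−p) = 13p − 4; against 2: 0p + 3(1−p) = −3p + 3.
Setting these equal: 13p − 4 = −3p + 3 ⇒ 16p = 7 ⇒ p = 7/16, and the value is (13)·(7/16) − 4 = 27/16.
For Column: with q = P(1), equating a1's and a2's payoffs gives 9q = −7q + 3 ⇒ q = 3/16.

27/16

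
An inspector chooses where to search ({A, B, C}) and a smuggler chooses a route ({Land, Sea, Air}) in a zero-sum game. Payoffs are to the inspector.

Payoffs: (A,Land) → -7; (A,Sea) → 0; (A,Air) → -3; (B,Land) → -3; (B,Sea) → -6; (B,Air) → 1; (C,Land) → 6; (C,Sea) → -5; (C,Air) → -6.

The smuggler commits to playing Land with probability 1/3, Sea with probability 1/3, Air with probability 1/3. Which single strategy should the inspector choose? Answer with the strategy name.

C

Expected payoff of A: (1/3)·(-7) + (1/3)·0 + (1/3)·(-3) = -10/3.
Expected payoff of B: (1/3)·(-3) + (1/3)·(-6) + (1/3)·1 = -8/3.
Expected payoff of C: (1/3)·6 + (1/3)·(-5) + (1/3)·(-6) = -5/3.
The largest is -5/3, so the inspector's best response is C.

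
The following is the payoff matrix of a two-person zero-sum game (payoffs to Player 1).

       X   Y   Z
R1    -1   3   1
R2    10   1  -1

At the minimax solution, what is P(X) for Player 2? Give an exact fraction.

Row minima: R1 → -1, R2 → -1; maximin = -1.
Column maxima: X → 10, Y → 3, Z → 1; minimax = 1.
-1 ≠ 1, so there is no saddle point; optimal play is mixed.
Y is strictly dominated by Z (it gives Player 1 strictly more in every row), so Player 2 never plays it.
On the remaining 2×2 (R1, R2 vs X, Z):
Let Player 1 play R1 with probability p. Expected payoff against X: (-1)p + 10(1−p) = −11p + 10; against Z: 1p + (-1)(1−p) = 2p − 1.
Setting these equal: −11p + 10 = 2p − 1 ⇒ −13p = -11 ⇒ p = 11/13, and the value is (-11)·(11/13) + 10 = 9/13.
For Player 2: with q = P(X), equating R1's and R2's payoffs gives −2q + 1 = 11q − 1 ⇒ q = 2/13.

2/13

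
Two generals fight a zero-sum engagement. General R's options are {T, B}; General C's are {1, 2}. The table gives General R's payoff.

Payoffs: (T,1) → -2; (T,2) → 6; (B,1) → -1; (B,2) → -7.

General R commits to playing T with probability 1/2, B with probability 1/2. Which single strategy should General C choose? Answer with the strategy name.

If General C plays 1, General R's expected payoff is (1/2)·(-2) + (1/2)·(-1) = -3/2.
If General C plays 2, General R's expected payoff is (1/2)·6 + (1/2)·(-7) = -1/2.
General C minimizes General R's payoff; the smallest is -3/2, so the best response is 1.

1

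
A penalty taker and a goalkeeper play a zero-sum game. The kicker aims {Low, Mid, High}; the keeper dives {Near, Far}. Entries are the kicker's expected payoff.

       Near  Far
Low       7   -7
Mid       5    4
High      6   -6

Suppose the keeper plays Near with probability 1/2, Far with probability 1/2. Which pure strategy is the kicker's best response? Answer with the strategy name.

Mid

Expected payoff of Low: (1/2)·7 + (1/2)·(-7) = 0.
Expected payoff of Mid: (1/2)·5 + (1/2)·4 = 9/2.
Expected payoff of High: (1/2)·6 + (1/2)·(-6) = 0.
The largest is 9/2, so the kicker's best response is Mid.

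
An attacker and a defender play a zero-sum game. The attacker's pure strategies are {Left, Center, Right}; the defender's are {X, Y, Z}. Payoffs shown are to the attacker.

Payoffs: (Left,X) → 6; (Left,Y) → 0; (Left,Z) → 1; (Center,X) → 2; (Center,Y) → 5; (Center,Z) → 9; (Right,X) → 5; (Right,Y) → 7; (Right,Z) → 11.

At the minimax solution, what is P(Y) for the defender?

1/8

Row minima: Left → 0, Center → 2, Right → 5; maximin = 5.
Column maxima: X → 6, Y → 7, Z → 11; minimax = 6.
5 ≠ 6, so there is no saddle point; optimal play is mixed.
Center is strictly dominated by Right, so the attacker never plays it.
Z is strictly dominated by Y (it gives the attacker strictly more in every row), so the defender never plays it.
On the remaining 2×2 (Left, Right vs X, Y):
Let the attacker play Left with probability p. Expected payoff against X: 6p + 5(1−p) = p + 5; against Y: 0p + 7(1−p) = −7p + 7.
Setting these equal: p + 5 = −7p + 7 ⇒ 8p = 2 ⇒ p = 1/4, and the value is (1)·(1/4) + 5 = 21/4.
For the defender: with q = P(X), equating Left's and Right's payoffs gives 6q = −2q + 7 ⇒ q = 7/8.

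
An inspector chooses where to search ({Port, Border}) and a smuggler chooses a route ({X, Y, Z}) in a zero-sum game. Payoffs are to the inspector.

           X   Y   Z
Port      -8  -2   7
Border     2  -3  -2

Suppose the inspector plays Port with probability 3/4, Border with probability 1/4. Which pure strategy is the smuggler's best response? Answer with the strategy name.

If the smuggler plays X, the inspector's expected payoff is (3/4)·(-8) + (1/4)·2 = -11/2.
If the smuggler plays Y, the inspector's expected payoff is (3/4)·(-2) + (1/4)·(-3) = -9/4.
If the smuggler plays Z, the inspector's expected payoff is (3/4)·7 + (1/4)·(-2) = 19/4.
The smuggler minimizes the inspector's payoff; the smallest is -11/2, so the best response is X.

X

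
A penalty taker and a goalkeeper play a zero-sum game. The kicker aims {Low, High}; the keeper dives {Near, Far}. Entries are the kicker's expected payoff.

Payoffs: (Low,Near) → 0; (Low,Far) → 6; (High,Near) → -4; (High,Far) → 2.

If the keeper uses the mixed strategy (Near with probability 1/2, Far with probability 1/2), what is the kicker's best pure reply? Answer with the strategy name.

Low

Expected payoff of Low: (1/2)·0 + (1/2)·6 = 3.
Expected payoff of High: (1/2)·(-4) + (1/2)·2 = -1.
The largest is 3, so the kicker's best response is Low.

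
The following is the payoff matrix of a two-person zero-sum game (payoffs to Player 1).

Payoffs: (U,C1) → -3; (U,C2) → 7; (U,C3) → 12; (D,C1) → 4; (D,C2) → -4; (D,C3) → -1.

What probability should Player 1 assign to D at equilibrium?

5/9

Row minima: U → -3, D → -4; maximin = -3.
Column maxima: C1 → 4, C2 → 7, C3 → 12; minimax = 4.
-3 ≠ 4, so there is no saddle point; optimal play is mixed.
C3 is strictly dominated by C2 (it gives Player 1 strictly more in every row), so Player 2 never plays it.
On the remaining 2×2 (U, D vs C1, C2):
Let Player 1 play U with probability p. Expected payoff against C1: (-3)p + 4(1−p) = −7p + 4; against C2: 7p + (-4)(1−p) = 11p − 4.
Setting these equal: −7p + 4 = 11p − 4 ⇒ −18p = -8 ⇒ p = 4/9, and the value is (-7)·(4/9) + 4 = 8/9.
For Player 2: with q = P(C1), equating U's and D's payoffs gives −10q + 7 = 8q − 4 ⇒ q = 11/18.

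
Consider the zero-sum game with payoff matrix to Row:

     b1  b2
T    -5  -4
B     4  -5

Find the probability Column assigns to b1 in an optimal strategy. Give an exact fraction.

1/10

Row minima: T → -5, B → -5; maximin = -5.
Column maxima: b1 → 4, b2 → -4; minimax = -4.
-5 ≠ -4, so there is no saddle point; optimal play is mixed.
Let Row play T with probability p. Expected payoff against b1: (-5)p + 4(1−p) = −9p + 4; against b2: (-4)p + (-5)(1−p) = p − 5.
Setting these equal: −9p + 4 = p − 5 ⇒ −10p = -9 ⇒ p = 9/10, and the value is (-9)·(9/10) + 4 = -41/10.
For Column: with q = P(b1), equating T's and B's payoffs gives −q − 4 = 9q − 5 ⇒ q = 1/10.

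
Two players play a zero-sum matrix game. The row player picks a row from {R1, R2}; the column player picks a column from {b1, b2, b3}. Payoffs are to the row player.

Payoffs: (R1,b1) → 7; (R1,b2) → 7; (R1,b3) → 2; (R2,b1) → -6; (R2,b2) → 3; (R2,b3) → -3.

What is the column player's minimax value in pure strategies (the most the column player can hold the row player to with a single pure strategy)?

2

Column maxima: b1 → 7, b2 → 7, b3 → 2.
The smallest of these is 2.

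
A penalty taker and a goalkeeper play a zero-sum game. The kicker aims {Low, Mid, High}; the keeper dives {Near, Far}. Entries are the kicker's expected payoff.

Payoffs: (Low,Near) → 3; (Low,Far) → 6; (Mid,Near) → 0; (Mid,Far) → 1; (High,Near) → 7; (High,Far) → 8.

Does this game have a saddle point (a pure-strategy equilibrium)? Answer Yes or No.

Row minima: Low → 3, Mid → 0, High → 7; maximin = 7.
Column maxima: Near → 7, Far → 8; minimax = 7.
maximin = minimax = 7, so a saddle point exists.

Yes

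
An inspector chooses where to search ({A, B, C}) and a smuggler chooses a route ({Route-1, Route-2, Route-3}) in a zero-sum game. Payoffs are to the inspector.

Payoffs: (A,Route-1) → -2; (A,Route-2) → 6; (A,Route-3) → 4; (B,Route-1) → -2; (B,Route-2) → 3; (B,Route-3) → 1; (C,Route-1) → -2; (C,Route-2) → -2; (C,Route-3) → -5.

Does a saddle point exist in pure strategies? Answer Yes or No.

Row minima: A → -2, B → -2, C → -5; maximin = -2.
Column maxima: Route-1 → -2, Route-2 → 6, Route-3 → 4; minimax = -2.
maximin = minimax = -2, so a saddle point exists.

Yes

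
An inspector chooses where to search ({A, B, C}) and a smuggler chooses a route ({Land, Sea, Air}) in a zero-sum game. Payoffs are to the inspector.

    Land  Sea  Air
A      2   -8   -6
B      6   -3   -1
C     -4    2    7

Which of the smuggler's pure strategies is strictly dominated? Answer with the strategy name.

Sea holds the inspector's payoff strictly below Air in every row: -8 < -6, -3 < -1, 2 < 7.
So Air is strictly dominated for the smuggler.

Air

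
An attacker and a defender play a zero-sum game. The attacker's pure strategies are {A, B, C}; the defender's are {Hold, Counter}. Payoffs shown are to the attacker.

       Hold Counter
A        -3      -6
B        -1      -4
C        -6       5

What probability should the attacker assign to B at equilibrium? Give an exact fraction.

Row minima: A → -6, B → -4, C → -6; maximin = -4.
Column maxima: Hold → -1, Counter → 5; minimax = -1.
-4 ≠ -1, so there is no saddle point; optimal play is mixed.
A is strictly dominated by B, so the attacker never plays it.
On the remaining 2×2 (B, C vs Hold, Counter):
Let the attacker play B with probability p. Expected payoff against Hold: (-1)p + (-6)(1−p) = 5p − 6; against Counter: (-4)p + 5(1−p) = −9p + 5.
Setting these equal: 5p − 6 = −9p + 5 ⇒ 14p = 11 ⇒ p = 11/14, and the value is (5)·(11/14) − 6 = -29/14.
For the defender: with q = P(Hold), equating B's and C's payoffs gives 3q − 4 = −11q + 5 ⇒ q = 9/14.

11/14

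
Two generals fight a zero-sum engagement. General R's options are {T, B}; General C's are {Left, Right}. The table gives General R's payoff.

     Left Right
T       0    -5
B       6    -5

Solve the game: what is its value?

-5

Row minima: T → -5, B → -5; maximin = -5.
Column maxima: Left → 6, Right → -5; minimax = -5.
Since maximin = minimax = -5, there is a saddle point and the value is -5.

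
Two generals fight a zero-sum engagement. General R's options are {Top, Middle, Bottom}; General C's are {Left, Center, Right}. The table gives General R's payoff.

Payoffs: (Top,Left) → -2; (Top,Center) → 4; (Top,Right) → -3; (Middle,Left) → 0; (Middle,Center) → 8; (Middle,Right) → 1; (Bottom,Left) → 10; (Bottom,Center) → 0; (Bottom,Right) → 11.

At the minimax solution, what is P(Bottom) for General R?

Row minima: Top → -3, Middle → 0, Bottom → 0; maximin = 0.
Column maxima: Left → 10, Center → 8, Right → 11; minimax = 8.
0 ≠ 8, so there is no saddle point; optimal play is mixed.
Top is strictly dominated by Middle, so General R never plays it.
With Top eliminated, Right is strictly dominated by Left (it gives General R strictly more in every remaining row), so General C never plays it.
On the remaining 2×2 (Middle, Bottom vs Left, Center):
Let General R play Middle with probability p. Expected payoff against Left: 0p + 10(1−p) = −10p + 10; against Center: 8p + 0(1−p) = 8p.
Setting these equal: −10p + 10 = 8p ⇒ −18p = -10 ⇒ p = 5/9, and the value is (-10)·(5/9) + 10 = 40/9.
For General C: with q = P(Left), equating Middle's and Bottom's payoffs gives −8q + 8 = 10q ⇒ q = 4/9.

4/9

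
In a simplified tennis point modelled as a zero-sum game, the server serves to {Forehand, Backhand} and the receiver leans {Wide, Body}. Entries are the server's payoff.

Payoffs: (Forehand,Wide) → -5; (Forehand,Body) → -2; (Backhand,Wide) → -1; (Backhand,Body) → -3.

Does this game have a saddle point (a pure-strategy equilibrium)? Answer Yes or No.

Row minima: Forehand → -5, Backhand → -3; maximin = -3.
Column maxima: Wide → -1, Body → -2; minimax = -2.
-3 ≠ -2, so no pure-strategy equilibrium exists.

No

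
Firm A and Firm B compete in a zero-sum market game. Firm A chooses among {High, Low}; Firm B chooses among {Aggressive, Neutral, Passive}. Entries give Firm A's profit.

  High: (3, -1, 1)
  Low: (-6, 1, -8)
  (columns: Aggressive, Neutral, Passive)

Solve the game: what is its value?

Row minima: High → -1, Low → -8; maximin = -1.
Column maxima: Aggressive → 3, Neutral → 1, Passive → 1; minimax = 1.
-1 ≠ 1, so there is no saddle point; optimal play is mixed.
Aggressive is strictly dominated by Passive (it gives Firm A strictly more in every row), so Firm B never plays it.
On the remaining 2×2 (High, Low vs Neutral, Passive):
Let Firm A play High with probability p. Expected payoff against Neutral: (-1)p + 1(1−p) = −2p + 1; against Passive: 1p + (-8)(1−p) = 9p − 8.
Setting these equal: −2p + 1 = 9p − 8 ⇒ −11p = -9 ⇒ p = 9/11, and the value is (-2)·(9/11) + 1 = -7/11.
For Firm B: with q = P(Neutral), equating High's and Low's payoffs gives −2q + 1 = 9q − 8 ⇒ q = 9/11.

-7/11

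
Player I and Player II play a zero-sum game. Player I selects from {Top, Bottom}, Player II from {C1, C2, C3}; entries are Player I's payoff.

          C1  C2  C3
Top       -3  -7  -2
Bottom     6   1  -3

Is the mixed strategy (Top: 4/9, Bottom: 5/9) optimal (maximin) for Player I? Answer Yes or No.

Against C1 this mix gives (4/9)·(-3) + (5/9)·6 = 2.
Against C2 this mix gives (4/9)·(-7) + (5/9)·1 = -23/9.
Against C3 this mix gives (4/9)·(-2) + (5/9)·(-3) = -23/9.
All of Player II's active replies (C2, C3) yield -23/9, and no column does worse for Player I. The mix makes Player II indifferent and guarantees -23/9, so it is optimal.

Yes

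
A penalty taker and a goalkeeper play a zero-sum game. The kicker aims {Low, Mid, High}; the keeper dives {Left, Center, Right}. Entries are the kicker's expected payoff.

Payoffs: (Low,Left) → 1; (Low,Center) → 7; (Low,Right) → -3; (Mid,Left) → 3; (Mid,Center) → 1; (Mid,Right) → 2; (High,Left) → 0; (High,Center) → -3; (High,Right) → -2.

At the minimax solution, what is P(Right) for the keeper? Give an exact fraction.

6/11

Row minima: Low → -3, Mid → 1, High → -3; maximin = 1.
Column maxima: Left → 3, Center → 7, Right → 2; minimax = 2.
1 ≠ 2, so there is no saddle point; optimal play is mixed.
High is strictly dominated by Mid, so the kicker never plays it.
Left is strictly dominated by Right (it gives the kicker strictly more in every row), so the keeper never plays it.
On the remaining 2×2 (Low, Mid vs Center, Right):
Let the kicker play Low with probability p. Expected payoff against Center: 7p + 1(1−p) = 6p + 1; against Right: (-3)p + 2(1−p) = −5p + 2.
Setting these equal: 6p + 1 = −5p + 2 ⇒ 11p = 1 ⇒ p = 1/11, and the value is (6)·(1/11) + 1 = 17/11.
For the keeper: with q = P(Center), equating Low's and Mid's payoffs gives 10q − 3 = −q + 2 ⇒ q = 5/11.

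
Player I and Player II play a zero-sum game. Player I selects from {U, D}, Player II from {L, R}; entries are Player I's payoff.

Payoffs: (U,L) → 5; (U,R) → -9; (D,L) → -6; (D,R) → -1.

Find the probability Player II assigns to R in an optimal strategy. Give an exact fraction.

Row minima: U → -9, D → -6; maximin = -6.
Column maxima: L → 5, R → -1; minimax = -1.
-6 ≠ -1, so there is no saddle point; optimal play is mixed.
Let Player I play U with probability p. Expected payoff against L: 5p + (-6)(1−p) = 11p − 6; against R: (-9)p + (-1)(1−p) = −8p − 1.
Setting these equal: 11p − 6 = −8p − 1 ⇒ 19p = 5 ⇒ p = 5/19, and the value is (11)·(5/19) − 6 = -59/19.
For Player II: with q = P(L), equating U's and D's payoffs gives 14q − 9 = −5q − 1 ⇒ q = 8/19.

11/19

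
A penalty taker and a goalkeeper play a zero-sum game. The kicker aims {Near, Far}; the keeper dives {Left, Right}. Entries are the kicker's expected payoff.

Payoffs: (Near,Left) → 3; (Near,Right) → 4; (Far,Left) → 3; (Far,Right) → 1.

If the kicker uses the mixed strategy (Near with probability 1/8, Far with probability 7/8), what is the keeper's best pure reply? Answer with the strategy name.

If the keeper plays Left, the kicker's expected payoff is (1/8)·3 + (7/8)·3 = 3.
If the keeper plays Right, the kicker's expected payoff is (1/8)·4 + (7/8)·1 = 11/8.
The keeper minimizes the kicker's payoff; the smallest is 11/8, so the best response is Right.

Right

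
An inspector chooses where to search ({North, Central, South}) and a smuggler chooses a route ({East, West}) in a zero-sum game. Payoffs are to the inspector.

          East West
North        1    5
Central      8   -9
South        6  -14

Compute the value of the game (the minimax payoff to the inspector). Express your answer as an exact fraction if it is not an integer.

Row minima: North → 1, Central → -9, South → -14; maximin = 1.
Column maxima: East → 8, West → 5; minimax = 5.
1 ≠ 5, so there is no saddle point; optimal play is mixed.
South is strictly dominated by Central, so the inspector never plays it.
On the remaining 2×2 (North, Central vs East, West):
Let the inspector play North with probability p. Expected payoff against East: 1p + 8(1−p) = −7p + 8; against West: 5p + (-9)(1−p) = 14p − 9.
Setting these equal: −7p + 8 = 14p − 9 ⇒ −21p = -17 ⇒ p = 17/21, and the value is (-7)·(17/21) + 8 = 7/3.
For the smuggler: with q = P(East), equating North's and Central's payoffs gives −4q + 5 = 17q − 9 ⇒ q = 2/3.

7/3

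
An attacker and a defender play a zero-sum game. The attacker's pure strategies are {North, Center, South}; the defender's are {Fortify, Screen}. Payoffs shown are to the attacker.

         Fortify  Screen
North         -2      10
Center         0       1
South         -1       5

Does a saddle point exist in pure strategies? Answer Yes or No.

Row minima: North → -2, Center → 0, South → -1; maximin = 0.
Column maxima: Fortify → 0, Screen → 10; minimax = 0.
maximin = minimax = 0, so a saddle point exists.

Yes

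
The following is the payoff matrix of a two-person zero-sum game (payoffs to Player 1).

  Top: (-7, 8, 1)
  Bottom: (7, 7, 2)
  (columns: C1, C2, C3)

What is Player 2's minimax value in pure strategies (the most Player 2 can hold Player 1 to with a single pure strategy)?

2

Column maxima: C1 → 7, C2 → 8, C3 → 2.
The smallest of these is 2.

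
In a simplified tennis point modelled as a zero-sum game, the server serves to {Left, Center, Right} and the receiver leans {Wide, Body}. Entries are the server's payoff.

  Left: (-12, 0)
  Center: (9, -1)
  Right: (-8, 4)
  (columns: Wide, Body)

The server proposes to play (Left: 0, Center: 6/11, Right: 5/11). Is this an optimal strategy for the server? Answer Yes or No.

Against Wide this mix gives (6/11)·9 + (5/11)·(-8) = 14/11.
Against Body this mix gives (6/11)·(-1) + (5/11)·4 = 14/11.
All of the receiver's active replies (Wide, Body) yield 14/11, and no column does worse for the server. The mix makes the receiver indifferent and guarantees 14/11, so it is optimal.

Yes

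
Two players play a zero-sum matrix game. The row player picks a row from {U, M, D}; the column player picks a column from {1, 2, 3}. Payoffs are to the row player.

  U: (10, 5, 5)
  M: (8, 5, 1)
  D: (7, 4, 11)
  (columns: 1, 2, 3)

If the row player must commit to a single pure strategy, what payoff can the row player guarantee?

5

Row minima: U → 5, M → 1, D → 4.
The best of these is 5.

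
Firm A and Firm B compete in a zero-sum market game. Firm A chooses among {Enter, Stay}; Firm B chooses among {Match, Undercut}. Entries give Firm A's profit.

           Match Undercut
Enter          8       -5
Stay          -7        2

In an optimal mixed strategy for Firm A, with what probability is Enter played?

Row minima: Enter → -5, Stay → -7; maximin = -5.
Column maxima: Match → 8, Undercut → 2; minimax = 2.
-5 ≠ 2, so there is no saddle point; optimal play is mixed.
Let Firm A play Enter with probability p. Expected payoff against Match: 8p + (-7)(1−p) = 15p − 7; against Undercut: (-5)p + 2(1−p) = −7p + 2.
Setting these equal: 15p − 7 = −7p + 2 ⇒ 22p = 9 ⇒ p = 9/22, and the value is (15)·(9/22) − 7 = -19/22.
For Firm B: with q = P(Match), equating Enter's and Stay's payoffs gives 13q − 5 = −9q + 2 ⇒ q = 7/22.

9/22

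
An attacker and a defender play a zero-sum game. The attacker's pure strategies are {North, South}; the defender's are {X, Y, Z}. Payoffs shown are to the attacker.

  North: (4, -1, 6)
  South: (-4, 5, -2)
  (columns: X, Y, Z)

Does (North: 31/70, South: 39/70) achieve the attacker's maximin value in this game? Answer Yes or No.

Against X this mix gives (31/70)·4 + (39/70)·(-4) = -16/35.
Against Y this mix gives (31/70)·(-1) + (39/70)·5 = 82/35.
Against Z this mix gives (31/70)·6 + (39/70)·(-2) = 54/35.
The defender will play X, holding the attacker to -16/35. Shifting weight toward the row that does better against X would raise this floor (the equalizing mix achieves 8/7 against both X and Y), so the proposed strategy is not optimal.

No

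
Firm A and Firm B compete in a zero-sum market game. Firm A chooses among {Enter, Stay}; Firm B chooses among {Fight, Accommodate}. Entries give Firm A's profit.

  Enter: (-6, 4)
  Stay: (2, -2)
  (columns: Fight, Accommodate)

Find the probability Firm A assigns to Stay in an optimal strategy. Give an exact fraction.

5/7

Row minima: Enter → -6, Stay → -2; maximin = -2.
Column maxima: Fight → 2, Accommodate → 4; minimax = 2.
-2 ≠ 2, so there is no saddle point; optimal play is mixed.
Let Firm A play Enter with probability p. Expected payoff against Fight: (-6)p + 2(1−p) = −8p + 2; against Accommodate: 4p + (-2)(1−p) = 6p − 2.
Setting these equal: −8p + 2 = 6p − 2 ⇒ −14p = -4 ⇒ p = 2/7, and the value is (-8)·(2/7) + 2 = -2/7.
For Firm B: with q = P(Fight), equating Enter's and Stay's payoffs gives −10q + 4 = 4q − 2 ⇒ q = 3/7.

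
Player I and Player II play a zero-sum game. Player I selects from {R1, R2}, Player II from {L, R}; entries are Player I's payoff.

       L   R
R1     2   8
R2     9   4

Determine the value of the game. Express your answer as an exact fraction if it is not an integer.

Row minima: R1 → 2, R2 → 4; maximin = 4.
Column maxima: L → 9, R → 8; minimax = 8.
4 ≠ 8, so there is no saddle point; optimal play is mixed.
Let Player I play R1 with probability p. Expected payoff against L: 2p + 9(1−p) = −7p + 9; against R: 8p + 4(1−p) = 4p + 4.
Setting these equal: −7p + 9 = 4p + 4 ⇒ −11p = -5 ⇒ p = 5/11, and the value is (-7)·(5/11) + 9 = 64/11.
For Player II: with q = P(L), equating R1's and R2's payoffs gives −6q + 8 = 5q + 4 ⇒ q = 4/11.

64/11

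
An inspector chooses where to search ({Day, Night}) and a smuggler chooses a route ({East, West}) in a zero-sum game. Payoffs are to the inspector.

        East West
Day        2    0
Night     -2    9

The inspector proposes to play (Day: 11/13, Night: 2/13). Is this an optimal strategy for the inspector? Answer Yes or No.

Against East this mix gives (11/13)·2 + (2/13)·(-2) = 18/13.
Against West this mix gives (11/13)·0 + (2/13)·9 = 18/13.
All of the smuggler's active replies (East, West) yield 18/13, and no column does worse for the inspector. The mix makes the smuggler indifferent and guarantees 18/13, so it is optimal.

Yes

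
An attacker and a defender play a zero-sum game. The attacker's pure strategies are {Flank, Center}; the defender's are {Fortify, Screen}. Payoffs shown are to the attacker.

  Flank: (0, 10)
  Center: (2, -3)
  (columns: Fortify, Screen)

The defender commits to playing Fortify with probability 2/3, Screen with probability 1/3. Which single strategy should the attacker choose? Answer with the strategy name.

Expected payoff of Flank: (2/3)·0 + (1/3)·10 = 10/3.
Expected payoff of Center: (2/3)·2 + (1/3)·(-3) = 1/3.
The largest is 10/3, so the attacker's best response is Flank.

Flank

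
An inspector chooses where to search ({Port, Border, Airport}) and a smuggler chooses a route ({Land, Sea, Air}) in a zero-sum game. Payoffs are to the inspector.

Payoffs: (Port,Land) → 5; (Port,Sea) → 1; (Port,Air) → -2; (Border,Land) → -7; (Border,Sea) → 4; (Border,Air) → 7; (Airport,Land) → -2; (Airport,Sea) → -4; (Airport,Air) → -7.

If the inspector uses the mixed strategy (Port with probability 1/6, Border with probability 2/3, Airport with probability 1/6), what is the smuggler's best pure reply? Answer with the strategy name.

If the smuggler plays Land, the inspector's expected payoff is (1/6)·5 + (2/3)·(-7) + (1/6)·(-2) = -25/6.
If the smuggler plays Sea, the inspector's expected payoff is (1/6)·1 + (2/3)·4 + (1/6)·(-4) = 13/6.
If the smuggler plays Air, the inspector's expected payoff is (1/6)·(-2) + (2/3)·7 + (1/6)·(-7) = 19/6.
The smuggler minimizes the inspector's payoff; the smallest is -25/6, so the best response is Land.

Land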